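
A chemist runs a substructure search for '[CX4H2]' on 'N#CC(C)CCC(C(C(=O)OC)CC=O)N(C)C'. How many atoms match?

The query [CX4H2] means: sp3 carbon (X4) with exactly two hydrogens.
Check the 18 heavy atoms by environment: 3× C (H2, X4) → match; 3× C (H1, X4) → no; 4× C (H3, X4) → no; 1× N (H0, X3) → no; 1× C (H1, X3) → no; 2× O (H0, X1) → no; 1× C (H0, X2) → no; 1× N (H0, X1) → no; 1× C (H0, X3) → no; 1× O (H0, X2) → no.
That gives 3 matching atoms.

3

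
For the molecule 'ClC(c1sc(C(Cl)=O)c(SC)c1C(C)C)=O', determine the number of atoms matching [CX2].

0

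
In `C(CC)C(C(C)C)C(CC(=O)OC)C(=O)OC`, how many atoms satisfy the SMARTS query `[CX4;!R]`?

11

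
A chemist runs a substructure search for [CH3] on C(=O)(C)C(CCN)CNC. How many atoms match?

Check the 10 heavy atoms by environment: 3× C (H2) → no; 1× C (H1) → no; 1× N (H2) → no; 1× C (H0) → no; 1× O (H0) → no; 2× C (H3) → match; 1× N (H1) → no.
That gives 2 matching atoms.

2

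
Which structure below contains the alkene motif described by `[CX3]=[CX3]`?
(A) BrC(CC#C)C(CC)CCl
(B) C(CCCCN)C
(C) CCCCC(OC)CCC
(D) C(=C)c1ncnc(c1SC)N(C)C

D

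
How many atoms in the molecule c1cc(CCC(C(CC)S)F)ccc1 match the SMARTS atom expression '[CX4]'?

6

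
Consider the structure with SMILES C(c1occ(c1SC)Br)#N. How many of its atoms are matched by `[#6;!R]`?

2

The query [#6;!R] means: carbon not in any ring.
Check the 10 heavy atoms by environment: 1× o (aromatic, in 5-ring) → no; 4× c (aromatic, in 5-ring) → no; 2× C (acyclic) → match; 1× N (acyclic) → no; 1× S (acyclic) → no; 1× Br (acyclic) → no.
That gives 2 matching atoms.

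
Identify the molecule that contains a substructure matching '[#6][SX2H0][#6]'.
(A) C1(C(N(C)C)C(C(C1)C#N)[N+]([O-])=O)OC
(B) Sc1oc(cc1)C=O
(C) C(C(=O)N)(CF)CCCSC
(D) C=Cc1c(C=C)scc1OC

C

[#6][SX2H0][#6] describes an aliphatic sulfur bridging two carbons with no H on the sulfur (a thioether).
(A) has a methoxy ether (-OCH3) but the bridging atom is O, not S.
(B) has a thiol (-SH) but the sulfur has H1, not H0 bridging two carbons.
(C) contains a methylthio ether (-SCH3), which satisfies every atom and bond constraint.
(D) has a methoxy ether (-OCH3) but the bridging atom is O, not S.
So the answer is (C).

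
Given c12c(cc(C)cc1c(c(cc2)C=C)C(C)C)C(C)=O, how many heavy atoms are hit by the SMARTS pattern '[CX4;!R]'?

5

The query [CX4;!R] means: aliphatic carbon with four total connections, not in a ring.
Check the 19 heavy atoms by environment: 10× c (aromatic, X3, in 6-ring) → no; 5× C (X4, acyclic) → match; 3× C (X3, acyclic) → no; 1× O (X1, acyclic) → no.
That gives 5 matching atoms.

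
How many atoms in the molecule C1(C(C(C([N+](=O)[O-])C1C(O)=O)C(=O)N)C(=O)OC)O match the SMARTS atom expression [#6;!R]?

The query [#6;!R] means: carbon not in any ring.
Check the 19 heavy atoms by environment: 5× C (in 5-ring) → no; 4× C (acyclic) → match; 7× O (acyclic) → no; 1× N (acyclic) → no; 1× N (charge +1, acyclic) → no; 1× O (charge -1, acyclic) → no.
That gives 4 matching atoms.

4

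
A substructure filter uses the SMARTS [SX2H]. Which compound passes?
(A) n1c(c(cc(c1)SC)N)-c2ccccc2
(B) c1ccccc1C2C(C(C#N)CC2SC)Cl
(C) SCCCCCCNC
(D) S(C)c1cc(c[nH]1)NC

C

[SX2H] describes an aliphatic sulfur with two connections, one being H (a thiol).
(A) has a methylthio ether (-SCH3) but the sulfur has H0 (bonded to two carbons), not H1.
(B) has a methylthio ether (-SCH3) but the sulfur has H0 (bonded to two carbons), not H1.
(C) contains a thiol (-SH), which satisfies every atom and bond constraint.
(D) has a methylthio ether (-SCH3) but the sulfur has H0 (bonded to two carbons), not H1.
So the answer is (C).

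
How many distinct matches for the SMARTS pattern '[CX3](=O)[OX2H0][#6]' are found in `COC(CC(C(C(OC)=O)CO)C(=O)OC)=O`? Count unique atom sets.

[CX3](=O)[OX2H0][#6] is the SMARTS for an ester: a carbonyl carbon bonded to an oxygen that is itself bonded to carbon (no H on that O).
The molecule carries 3 separate instances of a methyl-ester group (-C(=O)OCH3) meeting every constraint; each maps to a distinct set of atoms, giving 3 matches.

3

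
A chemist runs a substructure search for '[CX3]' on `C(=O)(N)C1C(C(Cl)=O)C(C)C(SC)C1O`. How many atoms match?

2

Check the 15 heavy atoms by environment: 7× C (X4) → no; 1× O (X2) → no; 2× C (X3) → match; 2× O (X1) → no; 1× N (X3) → no; 1× Cl (X1) → no; 1× S (X2) → no.
That gives 2 matching atoms.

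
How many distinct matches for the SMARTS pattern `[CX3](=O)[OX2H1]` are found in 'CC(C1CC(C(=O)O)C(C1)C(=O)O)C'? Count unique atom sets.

2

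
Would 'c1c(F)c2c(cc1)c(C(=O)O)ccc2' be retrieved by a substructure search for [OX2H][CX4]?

No

The pattern [OX2H][CX4] describes a hydroxyl oxygen bound to an sp3 (X4) carbon — an aliphatic alcohol.
The closest candidate here is a carboxylic acid group (-C(=O)OH), but the -OH is on a CX3 carbonyl carbon, not a CX4 carbon. No other fragment satisfies the full query, so there is no match.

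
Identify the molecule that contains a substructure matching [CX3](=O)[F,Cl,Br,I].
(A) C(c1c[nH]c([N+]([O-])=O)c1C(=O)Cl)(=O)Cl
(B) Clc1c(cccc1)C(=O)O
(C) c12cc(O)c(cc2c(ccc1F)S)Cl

[CX3](=O)[F,Cl,Br,I] describes a carbonyl carbon bonded to a halogen (an acyl halide).
(A) contains an acyl chloride (-C(=O)Cl), which satisfies every atom and bond constraint.
(B) has a chloro substituent but the Cl is not on a carbonyl carbon.
(C) has a chloro substituent but the Cl is not on a carbonyl carbon.
So the answer is (A).

A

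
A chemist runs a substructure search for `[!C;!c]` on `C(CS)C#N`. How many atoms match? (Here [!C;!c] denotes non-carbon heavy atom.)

2

The query [!C;!c] means: neither aliphatic nor aromatic carbon — same as [!#6].
Check the 5 heavy atoms by environment: 3× C → no; 1× S → match; 1× N → match.
Summing the matching environments: 1 + 1 = 2 matching atoms.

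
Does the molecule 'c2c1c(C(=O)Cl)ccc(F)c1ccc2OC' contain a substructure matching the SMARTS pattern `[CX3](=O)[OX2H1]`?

The pattern [CX3](=O)[OX2H1] describes an sp2 carbon double-bonded to O and single-bonded to an -OH oxygen — a carboxylic acid.
The closest candidate here is an acyl chloride (-C(=O)Cl), but the carbonyl is bonded to Cl, not to an -OH oxygen. No other fragment satisfies the full query, so there is no match.

No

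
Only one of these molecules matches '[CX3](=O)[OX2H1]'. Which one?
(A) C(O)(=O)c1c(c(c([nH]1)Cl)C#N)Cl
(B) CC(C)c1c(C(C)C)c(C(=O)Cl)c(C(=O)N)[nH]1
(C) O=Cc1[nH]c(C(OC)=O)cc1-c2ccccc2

A

[CX3](=O)[OX2H1] describes an sp2 carbon double-bonded to O and single-bonded to an -OH oxygen (a carboxylic acid).
(A) contains a carboxylic acid group (-C(=O)OH), which satisfies every atom and bond constraint.
(B) has an acyl chloride (-C(=O)Cl) but the carbonyl is bonded to Cl, not to an -OH oxygen.
(C) has a methyl-ester group (-C(=O)OCH3) but the singly-bonded O has no H (OX2H0, not OX2H1).
So the answer is (A).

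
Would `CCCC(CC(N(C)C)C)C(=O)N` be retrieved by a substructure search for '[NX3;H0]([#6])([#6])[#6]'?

Yes

The pattern [NX3;H0]([#6])([#6])[#6] describes a trivalent nitrogen with no H, bonded to three carbons — a tertiary amine.
The molecule carries a dimethylamino group (-N(CH3)2), whose atoms satisfy every constraint of the query, so the pattern matches.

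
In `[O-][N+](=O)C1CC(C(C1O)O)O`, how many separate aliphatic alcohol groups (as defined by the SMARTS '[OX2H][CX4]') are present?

3

[OX2H][CX4] is the SMARTS for an aliphatic alcohol: a hydroxyl oxygen bound to an sp3 (X4) carbon.
The molecule carries 3 separate instances of a hydroxyl group (-OH) meeting every constraint; each maps to a distinct set of atoms, giving 3 matches.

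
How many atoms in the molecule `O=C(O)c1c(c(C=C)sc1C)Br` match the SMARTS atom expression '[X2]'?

2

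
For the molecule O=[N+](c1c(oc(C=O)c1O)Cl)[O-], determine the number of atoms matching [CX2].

0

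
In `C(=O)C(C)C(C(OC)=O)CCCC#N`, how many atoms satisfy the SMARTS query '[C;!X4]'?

3

The query [C;!X4] means: aliphatic carbon that does not have four total connections.
Check the 14 heavy atoms by environment: 7× C (X4) → no; 1× C (X2) → match; 1× N (X1) → no; 2× C (X3) → match; 2× O (X1) → no; 1× O (X2) → no.
Summing the matching environments: 1 + 2 = 3 matching atoms.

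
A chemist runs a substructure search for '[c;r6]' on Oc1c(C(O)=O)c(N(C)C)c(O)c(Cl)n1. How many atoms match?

The query [c;r6] means: aromatic carbon that belongs to a six-membered ring.
Check the 15 heavy atoms by environment: 1× n (aromatic, in 6-ring) → no; 5× c (aromatic, in 6-ring) → match; 1× N (acyclic) → no; 3× C (acyclic) → no; 4× O (acyclic) → no; 1× Cl (acyclic) → no.
That gives 5 matching atoms.

5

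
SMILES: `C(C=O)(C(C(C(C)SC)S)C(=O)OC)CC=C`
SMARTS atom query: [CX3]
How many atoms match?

Check the 17 heavy atoms by environment: 8× C (X4) → no; 2× S (X2) → no; 4× C (X3) → match; 2× O (X1) → no; 1× O (X2) → no.
That gives 4 matching atoms.

4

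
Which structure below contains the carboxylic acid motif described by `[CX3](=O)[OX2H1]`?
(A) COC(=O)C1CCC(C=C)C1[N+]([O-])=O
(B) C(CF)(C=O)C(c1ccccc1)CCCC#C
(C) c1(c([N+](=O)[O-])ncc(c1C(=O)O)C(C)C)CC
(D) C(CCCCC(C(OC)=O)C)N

C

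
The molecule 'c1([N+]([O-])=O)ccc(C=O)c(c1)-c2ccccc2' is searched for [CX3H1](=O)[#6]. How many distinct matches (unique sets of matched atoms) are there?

[CX3H1](=O)[#6] is the SMARTS for an aldehyde: an sp2 carbon with one H, double-bonded to O and single-bonded to carbon.
Exactly one fragment in the molecule meets all constraints, giving 1 match.

1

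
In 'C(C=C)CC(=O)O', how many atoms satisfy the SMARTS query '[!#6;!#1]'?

The query [!#6;!#1] means: not carbon and not hydrogen — any heteroatom.
Check the 7 heavy atoms by environment: 5× C → no; 2× O → match.
That gives 2 matching atoms.

2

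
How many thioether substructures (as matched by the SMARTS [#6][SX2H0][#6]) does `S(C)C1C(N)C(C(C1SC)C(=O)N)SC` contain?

3

[#6][SX2H0][#6] is the SMARTS for a thioether: an aliphatic sulfur bridging two carbons with no H on the sulfur.
The molecule carries 3 separate instances of a methylthio ether (-SCH3) meeting every constraint; each maps to a distinct set of atoms, giving 3 matches.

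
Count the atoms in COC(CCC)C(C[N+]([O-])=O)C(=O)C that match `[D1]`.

6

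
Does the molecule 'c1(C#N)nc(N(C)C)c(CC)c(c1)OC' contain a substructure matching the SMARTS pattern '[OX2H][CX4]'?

No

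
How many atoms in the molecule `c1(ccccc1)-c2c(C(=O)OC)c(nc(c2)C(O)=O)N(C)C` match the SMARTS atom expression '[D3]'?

8

The query [D3] means: atom with exactly three heavy-atom neighbours.
Check the 22 heavy atoms by environment: 1× n (aromatic, D2) → no; 5× c (aromatic, D3) → match; 6× c (aromatic, D2) → no; 1× N (D3) → match; 3× C (D1) → no; 2× C (D3) → match; 3× O (D1) → no; 1× O (D2) → no.
Summing the matching environments: 5 + 1 + 2 = 8 matching atoms.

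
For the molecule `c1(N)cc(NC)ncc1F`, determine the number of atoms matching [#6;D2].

2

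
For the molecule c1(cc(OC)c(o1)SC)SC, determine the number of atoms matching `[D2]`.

The query [D2] means: atom with exactly two heavy-atom neighbours.
Check the 11 heavy atoms by environment: 1× o (aromatic, D2) → match; 3× c (aromatic, D3) → no; 1× c (aromatic, D2) → match; 1× O (D2) → match; 3× C (D1) → no; 2× S (D2) → match.
Summing the matching environments: 1 + 1 + 1 + 2 = 5 matching atoms.

5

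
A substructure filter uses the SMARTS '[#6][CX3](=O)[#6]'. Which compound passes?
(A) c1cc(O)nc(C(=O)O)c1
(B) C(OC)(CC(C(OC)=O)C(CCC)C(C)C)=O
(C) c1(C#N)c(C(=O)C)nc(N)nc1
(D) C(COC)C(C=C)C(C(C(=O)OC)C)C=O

[#6][CX3](=O)[#6] describes a carbonyl carbon (no H) flanked by two carbons (a ketone).
(A) has a carboxylic acid group (-C(=O)OH) but one neighbour of the carbonyl carbon is O, not C.
(B) has a methyl-ester group (-C(=O)OCH3) but one neighbour of the carbonyl carbon is O, not C.
(C) contains an acetyl/ketone group (-C(=O)CH3), which satisfies every atom and bond constraint.
(D) has a methyl-ester group (-C(=O)OCH3) but one neighbour of the carbonyl carbon is O, not C.
So the answer is (C).

C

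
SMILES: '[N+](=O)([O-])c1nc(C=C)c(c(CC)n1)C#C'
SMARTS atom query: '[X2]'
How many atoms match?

4

Check the 15 heavy atoms by environment: 2× n (aromatic, X2) → match; 4× c (aromatic, X3) → no; 2× C (X3) → no; 1× N (charge +1, X3) → no; 1× O (charge -1, X1) → no; 1× O (X1) → no; 2× C (X4) → no; 2× C (X2) → match.
Summing the matching environments: 2 + 2 = 4 matching atoms.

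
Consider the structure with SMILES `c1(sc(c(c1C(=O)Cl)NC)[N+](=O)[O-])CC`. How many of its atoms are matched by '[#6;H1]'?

0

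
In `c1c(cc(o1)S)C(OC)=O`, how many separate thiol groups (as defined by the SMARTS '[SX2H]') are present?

[SX2H] is the SMARTS for a thiol: an aliphatic sulfur with two connections, one being H.
Exactly one fragment in the molecule meets all constraints, giving 1 match.

1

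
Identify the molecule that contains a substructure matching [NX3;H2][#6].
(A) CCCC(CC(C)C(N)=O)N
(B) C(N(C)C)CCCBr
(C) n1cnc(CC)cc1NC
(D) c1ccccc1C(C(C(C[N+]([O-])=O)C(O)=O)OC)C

[NX3;H2][#6] describes a trivalent nitrogen with two H attached to carbon (a primary amine).
(A) contains a primary amino group (-NH2), which satisfies every atom and bond constraint.
(B) has a dimethylamino group (-N(CH3)2) but the nitrogen has H0, not H2.
(C) has an N-methylamino group (-NHCH3) but the nitrogen bears two carbons and only one H (H1), not H2.
(D) has a nitro group (-[N+](=O)[O-]) but the nitrogen is [N+] with no H, not NX3H2.
So the answer is (A).

A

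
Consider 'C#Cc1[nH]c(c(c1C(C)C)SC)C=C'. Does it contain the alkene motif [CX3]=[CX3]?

Yes

The pattern [CX3]=[CX3] describes a non-aromatic C=C double bond between two sp2 carbons — an alkene.
The molecule carries a vinyl group (-CH=CH2), whose atoms satisfy every constraint of the query, so the pattern matches.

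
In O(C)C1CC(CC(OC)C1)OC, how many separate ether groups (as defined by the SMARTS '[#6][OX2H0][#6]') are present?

[#6][OX2H0][#6] is the SMARTS for an ether: an aliphatic oxygen bridging two carbons with no H on the oxygen.
The molecule carries 3 separate instances of a methoxy ether (-OCH3) meeting every constraint; each maps to a distinct set of atoms, giving 3 matches.

3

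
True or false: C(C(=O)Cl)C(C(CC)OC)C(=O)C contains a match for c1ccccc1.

The pattern c1ccccc1 describes six aromatic carbons in a ring — a benzene ring.
The closest candidate here is a methyl group (-CH3), but no six-membered all-carbon aromatic ring is present. No other fragment satisfies the full query, so there is no match.

False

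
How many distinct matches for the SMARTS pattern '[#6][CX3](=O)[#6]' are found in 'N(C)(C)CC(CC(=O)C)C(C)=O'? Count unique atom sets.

[#6][CX3](=O)[#6] is the SMARTS for a ketone: a carbonyl carbon (no H) flanked by two carbons.
The molecule carries 2 separate instances of an acetyl/ketone group (-C(=O)CH3) meeting every constraint; each maps to a distinct set of atoms, giving 2 matches.

2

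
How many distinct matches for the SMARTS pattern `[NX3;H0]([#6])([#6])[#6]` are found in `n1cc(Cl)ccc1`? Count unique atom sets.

0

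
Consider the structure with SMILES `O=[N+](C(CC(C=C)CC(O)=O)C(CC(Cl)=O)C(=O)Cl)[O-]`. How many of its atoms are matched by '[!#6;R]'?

The query [!#6;R] means: non-carbon atom that is part of a ring.
Check the 20 heavy atoms by environment: 11× C (acyclic) → no; 5× O (acyclic) → no; 2× Cl (acyclic) → no; 1× N (charge +1, acyclic) → no; 1× O (charge -1, acyclic) → no.
No environment satisfies the query, so 0 matching atoms.

0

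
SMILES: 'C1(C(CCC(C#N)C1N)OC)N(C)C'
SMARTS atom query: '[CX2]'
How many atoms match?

1

Check the 14 heavy atoms by environment: 9× C (X4) → no; 2× N (X3) → no; 1× C (X2) → match; 1× N (X1) → no; 1× O (X2) → no.
That gives 1 matching atom.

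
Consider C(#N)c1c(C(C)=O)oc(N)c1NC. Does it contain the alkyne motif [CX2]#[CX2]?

No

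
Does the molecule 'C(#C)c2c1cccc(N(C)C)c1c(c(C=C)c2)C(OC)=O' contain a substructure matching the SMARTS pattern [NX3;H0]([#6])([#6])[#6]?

Yes

The pattern [NX3;H0]([#6])([#6])[#6] describes a trivalent nitrogen with no H, bonded to three carbons — a tertiary amine.
The molecule carries a dimethylamino group (-N(CH3)2), whose atoms satisfy every constraint of the query, so the pattern matches.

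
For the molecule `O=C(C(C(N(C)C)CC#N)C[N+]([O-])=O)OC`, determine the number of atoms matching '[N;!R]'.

The query [N;!R] means: aliphatic nitrogen not in a ring.
Check the 16 heavy atoms by environment: 9× C (acyclic) → no; 1× N (charge +1, acyclic) → match; 1× O (charge -1, acyclic) → no; 3× O (acyclic) → no; 2× N (acyclic) → match.
Summing the matching environments: 1 + 2 = 3 matching atoms.

3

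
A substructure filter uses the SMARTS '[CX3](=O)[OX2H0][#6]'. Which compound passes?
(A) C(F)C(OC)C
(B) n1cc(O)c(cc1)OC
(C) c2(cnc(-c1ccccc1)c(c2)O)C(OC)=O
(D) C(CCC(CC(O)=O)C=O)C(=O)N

[CX3](=O)[OX2H0][#6] describes a carbonyl carbon bonded to an oxygen that is itself bonded to carbon (no H on that O) (an ester).
(A) has a methoxy ether (-OCH3) but the ether oxygen is not adjacent to a C=O carbon.
(B) has a methoxy ether (-OCH3) but the ether oxygen is not adjacent to a C=O carbon.
(C) contains a methyl-ester group (-C(=O)OCH3), which satisfies every atom and bond constraint.
(D) has a carboxylic acid group (-C(=O)OH) but the singly-bonded O carries H (OX2H1, not H0).
So the answer is (C).

C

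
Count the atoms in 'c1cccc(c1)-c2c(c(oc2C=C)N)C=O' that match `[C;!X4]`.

The query [C;!X4] means: aliphatic carbon that does not have four total connections.
Check the 16 heavy atoms by environment: 1× o (aromatic, X2) → no; 10× c (aromatic, X3) → no; 3× C (X3) → match; 1× O (X1) → no; 1× N (X3) → no.
That gives 3 matching atoms.

3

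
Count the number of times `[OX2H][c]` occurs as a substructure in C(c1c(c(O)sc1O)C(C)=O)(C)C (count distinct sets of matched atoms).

2

[OX2H][c] is the SMARTS for a phenol: a hydroxyl oxygen attached to an aromatic carbon.
The molecule carries 2 separate instances of a hydroxyl group (-OH) meeting every constraint; each maps to a distinct set of atoms, giving 2 matches.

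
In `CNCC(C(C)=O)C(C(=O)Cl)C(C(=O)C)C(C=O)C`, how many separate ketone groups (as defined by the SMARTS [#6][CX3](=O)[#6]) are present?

[#6][CX3](=O)[#6] is the SMARTS for a ketone: a carbonyl carbon (no H) flanked by two carbons.
The molecule carries 2 separate instances of an acetyl/ketone group (-C(=O)CH3) meeting every constraint; each maps to a distinct set of atoms, giving 2 matches.

2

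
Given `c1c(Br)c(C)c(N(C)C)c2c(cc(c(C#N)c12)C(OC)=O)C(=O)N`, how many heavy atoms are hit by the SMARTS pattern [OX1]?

The query [OX1] means: aliphatic oxygen with one total connection — typically a carbonyl =O or an oxide.
Check the 24 heavy atoms by environment: 10× c (aromatic, X3) → no; 1× C (X2) → no; 1× N (X1) → no; 4× C (X4) → no; 2× N (X3) → no; 1× Br (X1) → no; 2× C (X3) → no; 2× O (X1) → match; 1× O (X2) → no.
That gives 2 matching atoms.

2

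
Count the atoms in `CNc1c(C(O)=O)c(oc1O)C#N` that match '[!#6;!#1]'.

6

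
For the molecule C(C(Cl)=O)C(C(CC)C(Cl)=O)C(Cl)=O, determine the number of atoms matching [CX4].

5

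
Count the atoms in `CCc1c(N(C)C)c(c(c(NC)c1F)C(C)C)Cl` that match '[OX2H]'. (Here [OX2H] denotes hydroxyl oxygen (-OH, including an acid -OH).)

0

The query [OX2H] means: aliphatic oxygen with two connections, one of which is H — an -OH oxygen.
Check the 18 heavy atoms by environment: 6× c (aromatic, H0, X3) → no; 1× C (H2, X4) → no; 6× C (H3, X4) → no; 1× N (H0, X3) → no; 1× F (H0, X1) → no; 1× C (H1, X4) → no; 1× N (H1, X3) → no; 1× Cl (H0, X1) → no.
No environment satisfies the query, so 0 matching atoms.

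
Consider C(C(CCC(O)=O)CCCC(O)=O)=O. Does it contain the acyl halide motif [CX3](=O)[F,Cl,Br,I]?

The pattern [CX3](=O)[F,Cl,Br,I] describes a carbonyl carbon bonded to a halogen — an acyl halide.
The closest candidate here is a carboxylic acid group (-C(=O)OH), but the carbonyl is bonded to -OH, not to a halogen. No other fragment satisfies the full query, so there is no match.

No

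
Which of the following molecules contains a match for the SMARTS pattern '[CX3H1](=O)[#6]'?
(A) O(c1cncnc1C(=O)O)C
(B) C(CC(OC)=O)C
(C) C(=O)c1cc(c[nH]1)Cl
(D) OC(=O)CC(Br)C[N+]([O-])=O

[CX3H1](=O)[#6] describes an sp2 carbon with one H, double-bonded to O and single-bonded to carbon (an aldehyde).
(A) has a carboxylic acid group (-C(=O)OH) but the carbonyl carbon has H0 and is bonded to O, not H1.
(B) has a methyl-ester group (-C(=O)OCH3) but the carbonyl carbon has H0, not H1.
(C) contains an aldehyde (-CHO), which satisfies every atom and bond constraint.
(D) has a carboxylic acid group (-C(=O)OH) but the carbonyl carbon has H0 and is bonded to O, not H1.
So the answer is (C).

C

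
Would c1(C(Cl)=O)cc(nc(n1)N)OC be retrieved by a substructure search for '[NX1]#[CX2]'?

No

The pattern [NX1]#[CX2] describes a nitrogen triple-bonded to a two-connected carbon — a nitrile.
The closest candidate here is a primary amino group (-NH2), but the nitrogen is NX3 (three connections), not NX1 triple-bonded. No other fragment satisfies the full query, so there is no match.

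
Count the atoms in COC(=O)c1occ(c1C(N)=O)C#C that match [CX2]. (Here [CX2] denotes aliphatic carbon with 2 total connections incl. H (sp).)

The query [CX2] means: C with X2: aliphatic carbon with exactly 2 total connections.
Check the 14 heavy atoms by environment: 1× o (aromatic, X2) → no; 4× c (aromatic, X3) → no; 2× C (X3) → no; 2× O (X1) → no; 1× O (X2) → no; 1× C (X4) → no; 2× C (X2) → match; 1× N (X3) → no.
That gives 2 matching atoms.

2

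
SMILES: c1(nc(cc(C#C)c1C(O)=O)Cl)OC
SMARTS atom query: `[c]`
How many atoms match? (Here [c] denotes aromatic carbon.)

5

The query [c] means: lowercase c matches aromatic carbon only.
Check the 14 heavy atoms by environment: 1× n (aromatic) → no; 5× c (aromatic) → match; 4× C → no; 3× O → no; 1× Cl → no.
That gives 5 matching atoms.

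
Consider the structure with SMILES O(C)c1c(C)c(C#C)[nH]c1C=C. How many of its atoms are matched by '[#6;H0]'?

5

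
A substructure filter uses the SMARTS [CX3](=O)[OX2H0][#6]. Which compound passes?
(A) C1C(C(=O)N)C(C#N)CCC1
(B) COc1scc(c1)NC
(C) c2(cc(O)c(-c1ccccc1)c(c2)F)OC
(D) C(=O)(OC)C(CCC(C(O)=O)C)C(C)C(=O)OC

[CX3](=O)[OX2H0][#6] describes a carbonyl carbon bonded to an oxygen that is itself bonded to carbon (no H on that O) (an ester).
(A) has a primary amide (-C(=O)NH2) but the carbonyl is bonded to N, not to an O-C linkage.
(B) has a methoxy ether (-OCH3) but the ether oxygen is not adjacent to a C=O carbon.
(C) has a methoxy ether (-OCH3) but the ether oxygen is not adjacent to a C=O carbon.
(D) contains a methyl-ester group (-C(=O)OCH3), which satisfies every atom and bond constraint.
So the answer is (D).

D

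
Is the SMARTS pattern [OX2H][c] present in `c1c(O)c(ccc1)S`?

Yes

The pattern [OX2H][c] describes a hydroxyl oxygen attached to an aromatic carbon — a phenol.
The molecule carries a hydroxyl group (-OH), whose atoms satisfy every constraint of the query, so the pattern matches.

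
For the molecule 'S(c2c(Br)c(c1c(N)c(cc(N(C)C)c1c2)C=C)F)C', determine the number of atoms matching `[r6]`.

The query [r6] means: r6 matches atoms in a six-membered ring.
Check the 20 heavy atoms by environment: 10× c (aromatic, in 6-ring) → match; 1× Br (acyclic) → no; 2× N (acyclic) → no; 5× C (acyclic) → no; 1× F (acyclic) → no; 1× S (acyclic) → no.
That gives 10 matching atoms.

10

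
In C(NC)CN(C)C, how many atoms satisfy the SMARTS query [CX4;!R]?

5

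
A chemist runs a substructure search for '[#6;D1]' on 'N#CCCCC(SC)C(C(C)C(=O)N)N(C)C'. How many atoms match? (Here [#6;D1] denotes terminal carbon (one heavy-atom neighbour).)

4

The query [#6;D1] means: carbon bonded to exactly one heavy atom.
Check the 17 heavy atoms by environment: 4× C (D2) → no; 4× C (D3) → no; 4× C (D1) → match; 1× N (D3) → no; 2× N (D1) → no; 1× O (D1) → no; 1× S (D2) → no.
That gives 4 matching atoms.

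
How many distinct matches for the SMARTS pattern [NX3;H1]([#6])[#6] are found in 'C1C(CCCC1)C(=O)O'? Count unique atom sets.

[NX3;H1]([#6])[#6] is the SMARTS for a secondary amine: a trivalent nitrogen with one H, bonded to two carbons.
No fragment in the molecule satisfies every constraint, giving 0 matches.

0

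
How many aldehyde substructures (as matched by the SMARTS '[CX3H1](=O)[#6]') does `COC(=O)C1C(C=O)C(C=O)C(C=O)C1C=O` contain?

4

[CX3H1](=O)[#6] is the SMARTS for an aldehyde: an sp2 carbon with one H, double-bonded to O and single-bonded to carbon.
The molecule carries 4 separate instances of an aldehyde (-CHO) meeting every constraint; each maps to a distinct set of atoms, giving 4 matches.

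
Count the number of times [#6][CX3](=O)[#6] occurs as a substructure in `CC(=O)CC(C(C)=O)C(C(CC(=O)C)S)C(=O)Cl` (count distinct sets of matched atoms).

3

[#6][CX3](=O)[#6] is the SMARTS for a ketone: a carbonyl carbon (no H) flanked by two carbons.
The molecule carries 3 separate instances of an acetyl/ketone group (-C(=O)CH3) meeting every constraint; each maps to a distinct set of atoms, giving 3 matches.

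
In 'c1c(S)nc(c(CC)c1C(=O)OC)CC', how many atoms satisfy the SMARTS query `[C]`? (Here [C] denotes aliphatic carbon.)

6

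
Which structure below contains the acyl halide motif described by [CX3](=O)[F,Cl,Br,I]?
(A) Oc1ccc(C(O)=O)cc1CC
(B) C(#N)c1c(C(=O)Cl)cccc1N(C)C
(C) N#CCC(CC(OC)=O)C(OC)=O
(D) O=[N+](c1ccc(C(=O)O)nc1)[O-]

B

[CX3](=O)[F,Cl,Br,I] describes a carbonyl carbon bonded to a halogen (an acyl halide).
(A) has a carboxylic acid group (-C(=O)OH) but the carbonyl is bonded to -OH, not to a halogen.
(B) contains an acyl chloride (-C(=O)Cl), which satisfies every atom and bond constraint.
(C) has a methyl-ester group (-C(=O)OCH3) but the carbonyl is bonded to -O-C, not to a halogen.
(D) has a carboxylic acid group (-C(=O)OH) but the carbonyl is bonded to -OH, not to a halogen.
So the answer is (B).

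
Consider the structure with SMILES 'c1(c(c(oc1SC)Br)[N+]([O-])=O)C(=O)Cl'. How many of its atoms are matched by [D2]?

2

The query [D2] means: atom with exactly two heavy-atom neighbours.
Check the 14 heavy atoms by environment: 1× o (aromatic, D2) → match; 4× c (aromatic, D3) → no; 1× C (D3) → no; 2× O (D1) → no; 1× Cl (D1) → no; 1× Br (D1) → no; 1× N (charge +1, D3) → no; 1× O (charge -1, D1) → no; 1× S (D2) → match; 1× C (D1) → no.
Summing the matching environments: 1 + 1 = 2 matching atoms.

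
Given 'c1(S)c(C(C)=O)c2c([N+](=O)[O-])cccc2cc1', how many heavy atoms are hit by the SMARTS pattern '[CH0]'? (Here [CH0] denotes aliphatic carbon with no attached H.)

The query [CH0] means: aliphatic carbon with no attached hydrogen.
Check the 17 heavy atoms by environment: 5× c (aromatic, H0) → no; 5× c (aromatic, H1) → no; 1× C (H0) → match; 2× O (H0) → no; 1× C (H3) → no; 1× S (H1) → no; 1× N (charge +1, H0) → no; 1× O (charge -1, H0) → no.
That gives 1 matching atom.

1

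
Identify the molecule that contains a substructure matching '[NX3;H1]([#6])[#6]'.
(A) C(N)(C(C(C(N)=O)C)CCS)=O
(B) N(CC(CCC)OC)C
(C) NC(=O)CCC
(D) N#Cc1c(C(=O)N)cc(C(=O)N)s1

B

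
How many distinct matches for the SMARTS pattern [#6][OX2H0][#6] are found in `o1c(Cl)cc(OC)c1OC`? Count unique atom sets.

2

[#6][OX2H0][#6] is the SMARTS for an ether: an aliphatic oxygen bridging two carbons with no H on the oxygen.
The molecule carries 2 separate instances of a methoxy ether (-OCH3) meeting every constraint; each maps to a distinct set of atoms, giving 2 matches.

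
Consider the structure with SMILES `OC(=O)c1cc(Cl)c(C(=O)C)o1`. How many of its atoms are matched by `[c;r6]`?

0

Check the 12 heavy atoms by environment: 1× o (aromatic, in 5-ring) → no; 4× c (aromatic, in 5-ring) → no; 3× C (acyclic) → no; 3× O (acyclic) → no; 1× Cl (acyclic) → no.
No environment satisfies the query, so 0 matching atoms.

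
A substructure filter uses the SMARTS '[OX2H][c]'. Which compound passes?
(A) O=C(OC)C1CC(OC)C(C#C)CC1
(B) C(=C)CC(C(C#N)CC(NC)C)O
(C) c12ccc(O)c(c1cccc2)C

C

[OX2H][c] describes a hydroxyl oxygen attached to an aromatic carbon (a phenol).
(A) has a methoxy ether (-OCH3) but the oxygen has H0, not H1.
(B) has a hydroxyl group (-OH) but the -OH is on an aliphatic carbon, not an aromatic c.
(C) contains a hydroxyl group (-OH), which satisfies every atom and bond constraint.
So the answer is (C).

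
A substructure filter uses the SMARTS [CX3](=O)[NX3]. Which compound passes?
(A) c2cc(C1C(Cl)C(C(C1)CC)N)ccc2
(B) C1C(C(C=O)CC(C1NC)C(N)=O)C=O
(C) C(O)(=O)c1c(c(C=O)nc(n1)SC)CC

B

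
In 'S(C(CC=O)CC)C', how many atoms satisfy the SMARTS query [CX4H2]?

2

Check the 8 heavy atoms by environment: 2× C (H2, X4) → match; 1× C (H1, X4) → no; 2× C (H3, X4) → no; 1× C (H1, X3) → no; 1× O (H0, X1) → no; 1× S (H0, X2) → no.
That gives 2 matching atoms.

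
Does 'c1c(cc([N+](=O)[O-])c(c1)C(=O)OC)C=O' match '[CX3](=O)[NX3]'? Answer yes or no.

The pattern [CX3](=O)[NX3] describes a carbonyl carbon bonded to a trivalent nitrogen — an amide.
The closest candidate here is a methyl-ester group (-C(=O)OCH3), but the carbonyl is bonded to O, not to an NX3 nitrogen. No other fragment satisfies the full query, so there is no match.

No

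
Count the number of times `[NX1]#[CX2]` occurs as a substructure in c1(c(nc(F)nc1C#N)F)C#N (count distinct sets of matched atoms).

2

[NX1]#[CX2] is the SMARTS for a nitrile: a nitrogen triple-bonded to a two-connected carbon.
The molecule carries 2 separate instances of a nitrile (-C#N) meeting every constraint; each maps to a distinct set of atoms, giving 2 matches.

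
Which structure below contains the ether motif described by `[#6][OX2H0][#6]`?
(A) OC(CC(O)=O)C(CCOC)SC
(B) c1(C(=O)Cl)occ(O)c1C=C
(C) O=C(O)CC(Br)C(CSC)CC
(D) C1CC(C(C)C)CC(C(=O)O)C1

A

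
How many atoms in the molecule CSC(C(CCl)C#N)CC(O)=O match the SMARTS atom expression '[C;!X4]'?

The query [C;!X4] means: aliphatic carbon that does not have four total connections.
Check the 12 heavy atoms by environment: 5× C (X4) → no; 1× C (X3) → match; 1× O (X1) → no; 1× O (X2) → no; 1× C (X2) → match; 1× N (X1) → no; 1× Cl (X1) → no; 1× S (X2) → no.
Summing the matching environments: 1 + 1 = 2 matching atoms.

2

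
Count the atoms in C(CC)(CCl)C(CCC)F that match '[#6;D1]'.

2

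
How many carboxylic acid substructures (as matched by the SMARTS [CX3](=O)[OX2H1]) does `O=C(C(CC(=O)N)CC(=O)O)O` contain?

[CX3](=O)[OX2H1] is the SMARTS for a carboxylic acid: an sp2 carbon double-bonded to O and single-bonded to an -OH oxygen.
The molecule carries 2 separate instances of a carboxylic acid group (-C(=O)OH) meeting every constraint; each maps to a distinct set of atoms, giving 2 matches.

2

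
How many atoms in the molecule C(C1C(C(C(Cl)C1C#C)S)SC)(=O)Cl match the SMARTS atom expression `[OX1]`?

1

Check the 14 heavy atoms by environment: 6× C (X4) → no; 2× S (X2) → no; 2× C (X2) → no; 1× C (X3) → no; 1× O (X1) → match; 2× Cl (X1) → no.
That gives 1 matching atom.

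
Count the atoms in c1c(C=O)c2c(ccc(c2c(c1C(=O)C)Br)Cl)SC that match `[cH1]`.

3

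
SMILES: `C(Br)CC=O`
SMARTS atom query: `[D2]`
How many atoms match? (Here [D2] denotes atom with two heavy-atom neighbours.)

3

The query [D2] means: atom with exactly two heavy-atom neighbours.
Check the 5 heavy atoms by environment: 3× C (D2) → match; 1× Br (D1) → no; 1× O (D1) → no.
That gives 3 matching atoms.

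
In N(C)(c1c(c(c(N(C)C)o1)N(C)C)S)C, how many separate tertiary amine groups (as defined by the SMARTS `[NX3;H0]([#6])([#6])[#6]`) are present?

[NX3;H0]([#6])([#6])[#6] is the SMARTS for a tertiary amine: a trivalent nitrogen with no H, bonded to three carbons.
The molecule carries 3 separate instances of a dimethylamino group (-N(CH3)2) meeting every constraint; each maps to a distinct set of atoms, giving 3 matches.

3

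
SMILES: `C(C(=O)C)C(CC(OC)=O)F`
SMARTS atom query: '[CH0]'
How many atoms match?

2

Check the 11 heavy atoms by environment: 2× C (H2) → no; 1× C (H1) → no; 1× F (H0) → no; 2× C (H0) → match; 3× O (H0) → no; 2× C (H3) → no.
That gives 2 matching atoms.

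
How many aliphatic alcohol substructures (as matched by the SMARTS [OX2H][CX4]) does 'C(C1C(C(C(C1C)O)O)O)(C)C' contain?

3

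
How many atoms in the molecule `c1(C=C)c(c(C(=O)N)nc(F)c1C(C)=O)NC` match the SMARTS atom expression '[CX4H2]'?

Check the 17 heavy atoms by environment: 1× n (aromatic, H0, X2) → no; 5× c (aromatic, H0, X3) → no; 2× C (H0, X3) → no; 2× O (H0, X1) → no; 1× N (H2, X3) → no; 2× C (H3, X4) → no; 1× F (H0, X1) → no; 1× C (H1, X3) → no; 1× C (H2, X3) → no; 1× N (H1, X3) → no.
No environment satisfies the query, so 0 matching atoms.

0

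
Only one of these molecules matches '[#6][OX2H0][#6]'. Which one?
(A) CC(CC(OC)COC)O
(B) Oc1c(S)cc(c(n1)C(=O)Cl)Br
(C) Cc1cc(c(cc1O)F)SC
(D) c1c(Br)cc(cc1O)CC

A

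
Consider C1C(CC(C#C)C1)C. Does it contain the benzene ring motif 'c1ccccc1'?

No

The pattern c1ccccc1 describes six aromatic carbons in a ring — a benzene ring.
The closest candidate here is a methyl group (-CH3), but no six-membered all-carbon aromatic ring is present. No other fragment satisfies the full query, so there is no match.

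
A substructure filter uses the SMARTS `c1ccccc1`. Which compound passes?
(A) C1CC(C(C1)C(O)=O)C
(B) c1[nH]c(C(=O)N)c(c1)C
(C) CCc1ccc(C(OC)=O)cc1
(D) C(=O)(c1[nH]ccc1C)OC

C

c1ccccc1 describes six aromatic carbons in a ring (a benzene ring).
(A) has a methyl group (-CH3) but no six-membered all-carbon aromatic ring is present.
(B) has a methyl group (-CH3) but no six-membered all-carbon aromatic ring is present.
(C) contains the required atom environment, so the pattern matches.
(D) has a methyl group (-CH3) but no six-membered all-carbon aromatic ring is present.
So the answer is (C).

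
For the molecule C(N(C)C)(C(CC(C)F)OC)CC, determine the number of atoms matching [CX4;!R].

10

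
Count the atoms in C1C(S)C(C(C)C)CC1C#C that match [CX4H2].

The query [CX4H2] means: sp3 carbon (X4) with exactly two hydrogens.
Check the 11 heavy atoms by environment: 4× C (H1, X4) → no; 2× C (H2, X4) → match; 1× S (H1, X2) → no; 1× C (H0, X2) → no; 1× C (H1, X2) → no; 2× C (H3, X4) → no.
That gives 2 matching atoms.

2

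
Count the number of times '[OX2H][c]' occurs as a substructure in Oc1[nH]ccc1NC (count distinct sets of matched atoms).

[OX2H][c] is the SMARTS for a phenol: a hydroxyl oxygen attached to an aromatic carbon.
Exactly one fragment in the molecule meets all constraints, giving 1 match.

1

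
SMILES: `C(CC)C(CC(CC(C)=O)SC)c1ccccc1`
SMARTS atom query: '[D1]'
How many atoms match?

4

Check the 18 heavy atoms by environment: 4× C (D2) → no; 3× C (D3) → no; 3× C (D1) → match; 1× c (aromatic, D3) → no; 5× c (aromatic, D2) → no; 1× O (D1) → match; 1× S (D2) → no.
Summing the matching environments: 3 + 1 = 4 matching atoms.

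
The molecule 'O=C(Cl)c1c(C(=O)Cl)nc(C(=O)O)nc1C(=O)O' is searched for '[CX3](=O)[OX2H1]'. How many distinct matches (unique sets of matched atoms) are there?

2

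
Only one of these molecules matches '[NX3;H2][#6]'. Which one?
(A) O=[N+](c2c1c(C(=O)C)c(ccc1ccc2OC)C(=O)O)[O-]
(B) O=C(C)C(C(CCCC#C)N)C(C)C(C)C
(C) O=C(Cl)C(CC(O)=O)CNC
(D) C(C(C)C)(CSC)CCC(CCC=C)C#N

B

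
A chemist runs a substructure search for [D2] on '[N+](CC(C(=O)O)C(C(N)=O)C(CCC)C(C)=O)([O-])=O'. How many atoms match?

3

The query [D2] means: atom with exactly two heavy-atom neighbours.
Check the 19 heavy atoms by environment: 3× C (D2) → match; 6× C (D3) → no; 2× C (D1) → no; 1× N (charge +1, D3) → no; 1× O (charge -1, D1) → no; 5× O (D1) → no; 1× N (D1) → no.
That gives 3 matching atoms.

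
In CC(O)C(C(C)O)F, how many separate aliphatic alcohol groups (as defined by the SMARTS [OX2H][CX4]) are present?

2

[OX2H][CX4] is the SMARTS for an aliphatic alcohol: a hydroxyl oxygen bound to an sp3 (X4) carbon.
The molecule carries 2 separate instances of a hydroxyl group (-OH) meeting every constraint; each maps to a distinct set of atoms, giving 2 matches.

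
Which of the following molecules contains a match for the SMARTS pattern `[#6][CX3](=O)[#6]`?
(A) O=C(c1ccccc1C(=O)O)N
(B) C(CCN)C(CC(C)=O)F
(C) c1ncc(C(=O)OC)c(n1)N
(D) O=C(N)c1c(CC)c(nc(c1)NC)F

[#6][CX3](=O)[#6] describes a carbonyl carbon (no H) flanked by two carbons (a ketone).
(A) has a carboxylic acid group (-C(=O)OH) but one neighbour of the carbonyl carbon is O, not C.
(B) contains an acetyl/ketone group (-C(=O)CH3), which satisfies every atom and bond constraint.
(C) has a methyl-ester group (-C(=O)OCH3) but one neighbour of the carbonyl carbon is O, not C.
(D) has a primary amide (-C(=O)NH2) but one neighbour of the carbonyl carbon is N, not C.
So the answer is (B).

B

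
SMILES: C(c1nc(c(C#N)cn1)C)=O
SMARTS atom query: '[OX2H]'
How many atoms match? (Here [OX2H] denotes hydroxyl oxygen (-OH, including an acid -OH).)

The query [OX2H] means: aliphatic oxygen with two connections, one of which is H — an -OH oxygen.
Check the 11 heavy atoms by environment: 2× n (aromatic, H0, X2) → no; 3× c (aromatic, H0, X3) → no; 1× c (aromatic, H1, X3) → no; 1× C (H3, X4) → no; 1× C (H0, X2) → no; 1× N (H0, X1) → no; 1× C (H1, X3) → no; 1× O (H0, X1) → no.
No environment satisfies the query, so 0 matching atoms.

0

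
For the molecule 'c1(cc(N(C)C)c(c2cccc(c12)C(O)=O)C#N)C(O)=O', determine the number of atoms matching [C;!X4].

3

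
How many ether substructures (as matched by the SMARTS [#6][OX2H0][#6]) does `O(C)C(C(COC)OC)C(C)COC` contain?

4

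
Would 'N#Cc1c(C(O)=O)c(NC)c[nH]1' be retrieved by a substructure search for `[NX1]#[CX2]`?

Yes

The pattern [NX1]#[CX2] describes a nitrogen triple-bonded to a two-connected carbon — a nitrile.
The molecule carries a nitrile (-C#N), whose atoms satisfy every constraint of the query, so the pattern matches.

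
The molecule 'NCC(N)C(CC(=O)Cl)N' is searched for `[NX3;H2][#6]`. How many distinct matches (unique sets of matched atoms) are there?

3

[NX3;H2][#6] is the SMARTS for a primary amine: a trivalent nitrogen with two H attached to carbon.
The molecule carries 3 separate instances of a primary amino group (-NH2) meeting every constraint; each maps to a distinct set of atoms, giving 3 matches.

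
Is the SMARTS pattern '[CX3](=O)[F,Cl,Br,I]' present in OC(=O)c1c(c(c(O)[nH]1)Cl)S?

No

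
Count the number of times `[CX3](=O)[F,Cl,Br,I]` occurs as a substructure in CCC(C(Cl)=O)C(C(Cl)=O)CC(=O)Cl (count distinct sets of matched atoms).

[CX3](=O)[F,Cl,Br,I] is the SMARTS for an acyl halide: a carbonyl carbon bonded to a halogen.
The molecule carries 3 separate instances of an acyl chloride (-C(=O)Cl) meeting every constraint; each maps to a distinct set of atoms, giving 3 matches.

3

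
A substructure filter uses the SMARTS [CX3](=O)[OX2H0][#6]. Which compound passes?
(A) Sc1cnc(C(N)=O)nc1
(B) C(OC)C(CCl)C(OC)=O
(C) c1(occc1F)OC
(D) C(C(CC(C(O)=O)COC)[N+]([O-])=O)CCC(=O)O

B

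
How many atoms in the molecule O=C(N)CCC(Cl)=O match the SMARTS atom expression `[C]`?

Check the 8 heavy atoms by environment: 4× C → match; 2× O → no; 1× Cl → no; 1× N → no.
That gives 4 matching atoms.

4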